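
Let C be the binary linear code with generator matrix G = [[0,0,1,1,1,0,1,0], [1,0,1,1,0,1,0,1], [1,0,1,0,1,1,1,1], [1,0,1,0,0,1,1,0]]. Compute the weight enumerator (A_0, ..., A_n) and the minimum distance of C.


Weight distribution: A_0 = 1, A_1 = 1, A_2 = 1, A_3 = 4, A_4 = 5, A_5 = 3, A_6 = 1. Minimum distance d = 1.

Enumerate all 2^4 = 16 messages m ∈ F_2^4.
For each, compute codeword c = mG in F_2^8, then tally its weight.
  m = 0000 → c = 00000000, weight = 0.
  m = 1000 → c = 00111010, weight = 4.
  m = 0100 → c = 10110101, weight = 5.
  m = 1100 → c = 10001111, weight = 5.
  m = 0010 → c = 10101111, weight = 6.
  m = 1010 → c = 10010101, weight = 4.
  m = 0110 → c = 00011010, weight = 3.
  m = 1110 → c = 00100000, weight = 1.
  m = 0001 → c = 10100110, weight = 4.
  m = 1001 → c = 10011100, weight = 4.
  m = 0101 → c = 00010011, weight = 3.
  m = 1101 → c = 00101001, weight = 3.
  m = 0011 → c = 00001001, weight = 2.
  m = 1011 → c = 00110011, weight = 4.
  m = 0111 → c = 10111100, weight = 5.
  m = 1111 → c = 10000110, weight = 3.
Tally weights:
  weight 0: 1 codewords.
  weight 1: 1 codewords.
  weight 2: 1 codewords.
  weight 3: 4 codewords.
  weight 4: 5 codewords.
  weight 5: 3 codewords.
  weight 6: 1 codewords.
Minimum distance d = smallest w > 0 with A_w > 0 = 1.
Sanity: Σ A_w = 16 = 2^4 = 16 ✓.


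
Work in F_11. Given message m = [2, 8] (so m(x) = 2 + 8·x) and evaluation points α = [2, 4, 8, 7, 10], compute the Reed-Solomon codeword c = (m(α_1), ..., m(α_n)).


c = [7, 1, 0, 3, 5]

Message polynomial: m(x) = 2 + 8·x (mod 11).
For each evaluation point α_i, compute m(α_i) mod 11:
  α_1 = 2: Horner steps 8 → 7, so m(2) = 7.
  α_2 = 4: Horner steps 8 → 1, so m(4) = 1.
  α_3 = 8: Horner steps 8 → 0, so m(8) = 0.
  α_4 = 7: Horner steps 8 → 3, so m(7) = 3.
  α_5 = 10: Horner steps 8 → 5, so m(10) = 5.
Codeword c = [7, 1, 0, 3, 5] ∈ F_11^5.


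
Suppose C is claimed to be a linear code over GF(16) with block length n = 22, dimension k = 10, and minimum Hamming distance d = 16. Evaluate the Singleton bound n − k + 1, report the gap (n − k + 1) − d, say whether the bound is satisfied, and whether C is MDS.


Singleton RHS = n − k + 1 = 13, slack = -3, bound violated (no such code; not MDS).

Singleton bound: d ≤ n − k + 1.
Here n = 22, k = 10, so n − k + 1 = 13.
Given d = 16, check d ≤ 13: NO.
Slack = (n − k + 1) − d = -3.
The slack is negative: d = 16 exceeds n − k + 1 = 13 by 3, so the Singleton bound is violated and no linear [22, 10, 16]_16 code can exist. In particular it is not MDS (MDS requires d = n − k + 1 exactly).
Description: the claimed parameters are [22, 10, 16]_16; such a code would be impossible (violates the Singleton bound).


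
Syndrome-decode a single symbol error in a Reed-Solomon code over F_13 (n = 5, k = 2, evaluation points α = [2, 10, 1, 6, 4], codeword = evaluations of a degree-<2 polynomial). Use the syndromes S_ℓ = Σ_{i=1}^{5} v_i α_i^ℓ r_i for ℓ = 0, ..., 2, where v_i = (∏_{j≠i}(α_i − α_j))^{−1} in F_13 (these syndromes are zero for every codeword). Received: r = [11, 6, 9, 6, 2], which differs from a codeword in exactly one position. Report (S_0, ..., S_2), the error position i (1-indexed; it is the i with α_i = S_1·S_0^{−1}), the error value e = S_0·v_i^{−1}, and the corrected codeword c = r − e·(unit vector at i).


S = (8, 2, 7), error at position 2, error magnitude e = 5, c = [11, 1, 9, 6, 2].

Step 1: column multipliers v_i = (∏_{j≠i}(α_i − α_j))^{−1} mod 13.
  i = 1 (α = 2): (2−10)(2−1)(2−6)(2−4) = (−8)·1·(−4)·(−2) = −64 ≡ 1, so v_1 = 1^{−1} = 1 (mod 13).
  i = 2 (α = 10): (10−2)(10−1)(10−6)(10−4) = 8·9·4·6 = 1728 ≡ 12, so v_2 = 12^{−1} = 12 (mod 13).
  i = 3 (α = 1): (1−2)(1−10)(1−6)(1−4) = (−1)·(−9)·(−5)·(−3) = 135 ≡ 5, so v_3 = 5^{−1} = 8 (mod 13).
  i = 4 (α = 6): (6−2)(6−10)(6−1)(6−4) = 4·(−4)·5·2 = −160 ≡ 9, so v_4 = 9^{−1} = 3 (mod 13).
  i = 5 (α = 4): (4−2)(4−10)(4−1)(4−6) = 2·(−6)·3·(−2) = 72 ≡ 7, so v_5 = 7^{−1} = 2 (mod 13).
  v = [1, 12, 8, 3, 2].
Step 2: syndromes of r = [11, 6, 9, 6, 2] (all sums mod 13).
  S_0 = Σ v_i r_i = 1·11 + 12·6 + 8·9 + 3·6 + 2·2 = 177 ≡ 8.
  S_1 = Σ v_i α_i r_i = 1·2·11 + 12·10·6 + 8·1·9 + 3·6·6 + 2·4·2 = 938 ≡ 2.
  α_i^2 mod 13 = [4, 9, 1, 10, 3].
  S_2 = Σ v_i α_i^2 r_i = 1·4·11 + 12·9·6 + 8·1·9 + 3·10·6 + 2·3·2 = 956 ≡ 7.
  S = (8, 2, 7) ≠ 0, so r is not a codeword (an error is present).
Step 3: locate the error. For a single error e at position i, S_ℓ = v_i·e·α_i^ℓ, so α_err = S_1/S_0.
  S_0^{−1} = 8^{−1} = 5 (mod 13), so α_err = 2·5 = 10 ≡ 10 = α_2. Error position i = 2.
  Consistency check: S_2/S_1 = 7·7 = 49 ≡ 10 = α_err ✓ (single-error assumption holds).
Step 4: error magnitude e = S_0/v_2 = S_0·∏_{j≠2}(α_2 − α_j) = 8·12 = 96 ≡ 5 (mod 13).
Step 5: correct position 2: c_2 = r_2 − e = 6 − 5 ≡ 1 (mod 13). Hence c = [11, 1, 9, 6, 2].
  Check: interpolating c through the α_i gives m(x) = 7 + 2·x (degree < 2) with m(α_i) = c_i for every i, so c is indeed a codeword.


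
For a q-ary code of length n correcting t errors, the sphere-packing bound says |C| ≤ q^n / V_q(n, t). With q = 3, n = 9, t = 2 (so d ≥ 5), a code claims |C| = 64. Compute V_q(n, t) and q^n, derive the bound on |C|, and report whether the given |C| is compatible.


V_q(n, t) = 163, q^n = 19683, Hamming bound = 120, |C| = 64 ≤ bound (satisfied).

Step 1: Compute V_q(n, t) = Σ_{j=0}^2 C(n, j) (q−1)^j.
  j = 0: C(9,0)·(2)^0 = 1·1 = 1.
  j = 1: C(9,1)·(2)^1 = 9·2 = 18.
  j = 2: C(9,2)·(2)^2 = 36·4 = 144.
  V_q(n, t) = 1 + 18 + 144 = 163.
Step 2: q^n = 3^9 = 19683.
Step 3: Hamming bound ⌊q^n / V_q(n,t)⌋ = ⌊19683/163⌋ = 120.
Step 4: Compare |C| = 64 to 120: satisfied.
The claimed |C| lies below the Hamming bound.


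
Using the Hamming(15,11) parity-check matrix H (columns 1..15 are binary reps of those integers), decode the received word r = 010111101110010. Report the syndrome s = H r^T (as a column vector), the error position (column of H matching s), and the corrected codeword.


s = (0, 1, 0, 0)^T, error position = 4, corrected codeword c = 010011101110010

Compute s = H r^T mod 2 one row at a time:
  s_1 = 0 + 1 + 1 + 1 + 0 + 0 + 1 + 0 = 4 ≡ 0 (mod 2).
  s_2 = 1 + 1 + 1 + 1 + 0 + 0 + 1 + 0 = 5 ≡ 1 (mod 2).
  s_3 = 1 + 0 + 1 + 1 + 1 + 1 + 1 + 0 = 6 ≡ 0 (mod 2).
  s_4 = 0 + 0 + 1 + 1 + 1 + 1 + 0 + 0 = 4 ≡ 0 (mod 2).
s = (0, 1, 0, 0)^T — this equals column 4 of H (binary 0100), so error is at position 4.
Correct: flip bit 4 of r = 010111101110010 to get c = 010011101110010.


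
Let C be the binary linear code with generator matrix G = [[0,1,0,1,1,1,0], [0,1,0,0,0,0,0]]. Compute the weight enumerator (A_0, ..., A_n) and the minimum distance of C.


Weight distribution: A_0 = 1, A_1 = 1, A_3 = 1, A_4 = 1. Minimum distance d = 1.

Enumerate all 2^2 = 4 messages m ∈ F_2^2.
For each, compute codeword c = mG in F_2^7, then tally its weight.
  m = 00 → c = 0000000, weight = 0.
  m = 10 → c = 0101110, weight = 4.
  m = 01 → c = 0100000, weight = 1.
  m = 11 → c = 0001110, weight = 3.
Tally weights:
  weight 0: 1 codewords.
  weight 1: 1 codewords.
  weight 3: 1 codewords.
  weight 4: 1 codewords.
Minimum distance d = smallest w > 0 with A_w > 0 = 1.
Sanity: Σ A_w = 4 = 2^2 = 4 ✓.


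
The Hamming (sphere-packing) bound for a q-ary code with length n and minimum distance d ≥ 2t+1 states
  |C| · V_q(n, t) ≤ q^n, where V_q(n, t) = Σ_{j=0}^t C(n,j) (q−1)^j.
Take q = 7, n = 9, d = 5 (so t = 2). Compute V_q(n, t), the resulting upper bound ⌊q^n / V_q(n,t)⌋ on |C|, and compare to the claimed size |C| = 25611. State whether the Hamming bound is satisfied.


V_q(n, t) = 1351, q^n = 40353607, Hamming bound = 29869, |C| = 25611 ≤ bound (satisfied).

Step 1: Compute V_q(n, t) = Σ_{j=0}^2 C(n, j) (q−1)^j.
  j = 0: C(9,0)·(6)^0 = 1·1 = 1.
  j = 1: C(9,1)·(6)^1 = 9·6 = 54.
  j = 2: C(9,2)·(6)^2 = 36·36 = 1296.
  V_q(n, t) = 1 + 54 + 1296 = 1351.
Step 2: q^n = 7^9 = 40353607.
Step 3: Hamming bound ⌊q^n / V_q(n,t)⌋ = ⌊40353607/1351⌋ = 29869.
Step 4: Compare |C| = 25611 to 29869: satisfied.
The claimed |C| lies below the Hamming bound.


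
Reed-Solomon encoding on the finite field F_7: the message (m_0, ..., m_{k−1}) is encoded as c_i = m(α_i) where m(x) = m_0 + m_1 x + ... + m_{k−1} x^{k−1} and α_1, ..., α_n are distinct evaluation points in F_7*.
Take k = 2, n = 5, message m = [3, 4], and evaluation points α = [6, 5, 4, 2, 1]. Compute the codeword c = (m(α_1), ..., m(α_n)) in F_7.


c = [6, 2, 5, 4, 0]

Message polynomial: m(x) = 3 + 4·x (mod 7).
For each evaluation point α_i, compute m(α_i) mod 7:
  α_1 = 6: Horner steps 4 → 6, so m(6) = 6.
  α_2 = 5: Horner steps 4 → 2, so m(5) = 2.
  α_3 = 4: Horner steps 4 → 5, so m(4) = 5.
  α_4 = 2: Horner steps 4 → 4, so m(2) = 4.
  α_5 = 1: Horner steps 4 → 0, so m(1) = 0.
Codeword c = [6, 2, 5, 4, 0] ∈ F_7^5.


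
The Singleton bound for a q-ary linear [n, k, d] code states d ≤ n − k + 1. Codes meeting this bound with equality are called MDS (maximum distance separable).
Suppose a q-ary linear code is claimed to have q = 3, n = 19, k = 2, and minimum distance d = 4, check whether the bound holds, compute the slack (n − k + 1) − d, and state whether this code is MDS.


Singleton RHS = n − k + 1 = 18, slack = 14, bound satisfied, not MDS.

Singleton bound: d ≤ n − k + 1.
Here n = 19, k = 2, so n − k + 1 = 18.
Given d = 4, check d ≤ 18: YES.
Slack = (n − k + 1) − d = 14.
The code is NOT MDS (slack = 14 > 0).
Description: the claimed parameters are [19, 2, 4]_3; such a code would be non-MDS.


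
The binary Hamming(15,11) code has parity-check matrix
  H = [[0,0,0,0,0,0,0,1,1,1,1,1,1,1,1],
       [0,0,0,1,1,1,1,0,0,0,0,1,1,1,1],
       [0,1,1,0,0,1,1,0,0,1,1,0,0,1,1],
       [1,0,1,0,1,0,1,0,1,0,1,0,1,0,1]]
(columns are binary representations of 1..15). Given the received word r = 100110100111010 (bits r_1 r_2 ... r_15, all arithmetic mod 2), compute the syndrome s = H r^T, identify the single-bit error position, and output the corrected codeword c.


s = (0, 1, 0, 0)^T, error position = 4, corrected codeword c = 100010100111010

Compute s = H r^T mod 2 one row at a time:
  s_1 = 0 + 0 + 1 + 1 + 1 + 0 + 1 + 0 = 4 ≡ 0 (mod 2).
  s_2 = 1 + 1 + 0 + 1 + 1 + 0 + 1 + 0 = 5 ≡ 1 (mod 2).
  s_3 = 0 + 0 + 0 + 1 + 1 + 1 + 1 + 0 = 4 ≡ 0 (mod 2).
  s_4 = 1 + 0 + 1 + 1 + 0 + 1 + 0 + 0 = 4 ≡ 0 (mod 2).
s = (0, 1, 0, 0)^T — this equals column 4 of H (binary 0100), so error is at position 4.
Correct: flip bit 4 of r = 100110100111010 to get c = 100010100111010.


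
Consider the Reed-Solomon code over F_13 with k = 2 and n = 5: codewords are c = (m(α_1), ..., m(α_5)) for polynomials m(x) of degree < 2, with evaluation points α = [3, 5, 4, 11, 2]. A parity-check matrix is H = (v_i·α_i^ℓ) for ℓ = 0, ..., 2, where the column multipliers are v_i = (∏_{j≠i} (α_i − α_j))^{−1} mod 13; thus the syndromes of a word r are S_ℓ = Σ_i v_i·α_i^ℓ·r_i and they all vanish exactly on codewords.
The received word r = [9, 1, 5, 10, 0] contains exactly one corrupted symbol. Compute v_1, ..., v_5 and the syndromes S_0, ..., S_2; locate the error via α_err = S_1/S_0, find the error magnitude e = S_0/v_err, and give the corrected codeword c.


S = (9, 8, 10), error at position 4, error magnitude e = 7, c = [9, 1, 5, 3, 0].

Step 1: column multipliers v_i = (∏_{j≠i}(α_i − α_j))^{−1} mod 13.
  i = 1 (α = 3): (3−5)(3−4)(3−11)(3−2) = (−2)·(−1)·(−8)·1 = −16 ≡ 10, so v_1 = 10^{−1} = 4 (mod 13).
  i = 2 (α = 5): (5−3)(5−4)(5−11)(5−2) = 2·1·(−6)·3 = −36 ≡ 3, so v_2 = 3^{−1} = 9 (mod 13).
  i = 3 (α = 4): (4−3)(4−5)(4−11)(4−2) = 1·(−1)·(−7)·2 = 14 ≡ 1, so v_3 = 1^{−1} = 1 (mod 13).
  i = 4 (α = 11): (11−3)(11−5)(11−4)(11−2) = 8·6·7·9 = 3024 ≡ 8, so v_4 = 8^{−1} = 5 (mod 13).
  i = 5 (α = 2): (2−3)(2−5)(2−4)(2−11) = (−1)·(−3)·(−2)·(−9) = 54 ≡ 2, so v_5 = 2^{−1} = 7 (mod 13).
  v = [4, 9, 1, 5, 7].
Step 2: syndromes of r = [9, 1, 5, 10, 0] (all sums mod 13).
  S_0 = Σ v_i r_i = 4·9 + 9·1 + 1·5 + 5·10 + 7·0 = 100 ≡ 9.
  S_1 = Σ v_i α_i r_i = 4·3·9 + 9·5·1 + 1·4·5 + 5·11·10 + 7·2·0 = 723 ≡ 8.
  α_i^2 mod 13 = [9, 12, 3, 4, 4].
  S_2 = Σ v_i α_i^2 r_i = 4·9·9 + 9·12·1 + 1·3·5 + 5·4·10 + 7·4·0 = 647 ≡ 10.
  S = (9, 8, 10) ≠ 0, so r is not a codeword (an error is present).
Step 3: locate the error. For a single error e at position i, S_ℓ = v_i·e·α_i^ℓ, so α_err = S_1/S_0.
  S_0^{−1} = 9^{−1} = 3 (mod 13), so α_err = 8·3 = 24 ≡ 11 = α_4. Error position i = 4.
  Consistency check: S_2/S_1 = 10·5 = 50 ≡ 11 = α_err ✓ (single-error assumption holds).
Step 4: error magnitude e = S_0/v_4 = S_0·∏_{j≠4}(α_4 − α_j) = 9·8 = 72 ≡ 7 (mod 13).
Step 5: correct position 4: c_4 = r_4 − e = 10 − 7 ≡ 3 (mod 13). Hence c = [9, 1, 5, 3, 0].
  Check: interpolating c through the α_i gives m(x) = 8 + 9·x (degree < 2) with m(α_i) = c_i for every i, so c is indeed a codeword.


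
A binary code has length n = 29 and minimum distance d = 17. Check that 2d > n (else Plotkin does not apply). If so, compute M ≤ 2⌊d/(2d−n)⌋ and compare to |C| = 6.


Plotkin bound M ≤ 6; given |C| = 6 ≤ bound (satisfied).

Check applicability: 2d = 34, n = 29.
2d − n = 5 > 0, so Plotkin applies.
Compute d/(2d−n) = 17/5 ≈ 3.4000.
⌊d/(2d−n)⌋ = 3.
Plotkin bound: M ≤ 2·3 = 6.
Given |C| = 6, check: satisfied.
This |C| is at the Plotkin bound.


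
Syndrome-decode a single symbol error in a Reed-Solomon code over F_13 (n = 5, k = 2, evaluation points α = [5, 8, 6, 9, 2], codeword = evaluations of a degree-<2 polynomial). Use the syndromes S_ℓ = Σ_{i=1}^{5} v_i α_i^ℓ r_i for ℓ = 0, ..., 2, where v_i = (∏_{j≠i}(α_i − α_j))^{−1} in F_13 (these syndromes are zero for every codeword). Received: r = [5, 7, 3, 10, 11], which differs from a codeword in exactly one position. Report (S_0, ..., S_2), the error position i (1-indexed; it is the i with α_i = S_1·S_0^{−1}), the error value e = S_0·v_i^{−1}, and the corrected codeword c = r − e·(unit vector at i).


S = (7, 4, 6), error at position 2, error magnitude e = 8, c = [5, 12, 3, 10, 11].

Step 1: column multipliers v_i = (∏_{j≠i}(α_i − α_j))^{−1} mod 13.
  i = 1 (α = 5): (5−8)(5−6)(5−9)(5−2) = (−3)·(−1)·(−4)·3 = −36 ≡ 3, so v_1 = 3^{−1} = 9 (mod 13).
  i = 2 (α = 8): (8−5)(8−6)(8−9)(8−2) = 3·2·(−1)·6 = −36 ≡ 3, so v_2 = 3^{−1} = 9 (mod 13).
  i = 3 (α = 6): (6−5)(6−8)(6−9)(6−2) = 1·(−2)·(−3)·4 = 24 ≡ 11, so v_3 = 11^{−1} = 6 (mod 13).
  i = 4 (α = 9): (9−5)(9−8)(9−6)(9−2) = 4·1·3·7 = 84 ≡ 6, so v_4 = 6^{−1} = 11 (mod 13).
  i = 5 (α = 2): (2−5)(2−8)(2−6)(2−9) = (−3)·(−6)·(−4)·(−7) = 504 ≡ 10, so v_5 = 10^{−1} = 4 (mod 13).
  v = [9, 9, 6, 11, 4].
Step 2: syndromes of r = [5, 7, 3, 10, 11] (all sums mod 13).
  S_0 = Σ v_i r_i = 9·5 + 9·7 + 6·3 + 11·10 + 4·11 = 280 ≡ 7.
  S_1 = Σ v_i α_i r_i = 9·5·5 + 9·8·7 + 6·6·3 + 11·9·10 + 4·2·11 = 1915 ≡ 4.
  α_i^2 mod 13 = [12, 12, 10, 3, 4].
  S_2 = Σ v_i α_i^2 r_i = 9·12·5 + 9·12·7 + 6·10·3 + 11·3·10 + 4·4·11 = 1982 ≡ 6.
  S = (7, 4, 6) ≠ 0, so r is not a codeword (an error is present).
Step 3: locate the error. For a single error e at position i, S_ℓ = v_i·e·α_i^ℓ, so α_err = S_1/S_0.
  S_0^{−1} = 7^{−1} = 2 (mod 13), so α_err = 4·2 = 8 ≡ 8 = α_2. Error position i = 2.
  Consistency check: S_2/S_1 = 6·10 = 60 ≡ 8 = α_err ✓ (single-error assumption holds).
Step 4: error magnitude e = S_0/v_2 = S_0·∏_{j≠2}(α_2 − α_j) = 7·3 = 21 ≡ 8 (mod 13).
Step 5: correct position 2: c_2 = r_2 − e = 7 − 8 ≡ 12 (mod 13). Hence c = [5, 12, 3, 10, 11].
  Check: interpolating c through the α_i gives m(x) = 2 + 11·x (degree < 2) with m(α_i) = c_i for every i, so c is indeed a codeword.


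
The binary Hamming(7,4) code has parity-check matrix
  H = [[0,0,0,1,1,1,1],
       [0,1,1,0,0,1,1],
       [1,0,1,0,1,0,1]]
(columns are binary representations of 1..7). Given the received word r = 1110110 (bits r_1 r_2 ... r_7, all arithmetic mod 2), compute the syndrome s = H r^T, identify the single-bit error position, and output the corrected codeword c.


s = (0, 1, 1)^T, error position = 3, corrected codeword c = 1100110

Compute s = H r^T mod 2 one row at a time:
  s_1 = 0 + 1 + 1 + 0 = 2 ≡ 0 (mod 2).
  s_2 = 1 + 1 + 1 + 0 = 3 ≡ 1 (mod 2).
  s_3 = 1 + 1 + 1 + 0 = 3 ≡ 1 (mod 2).
s = (0, 1, 1)^T — this equals column 3 of H (binary 011), so error is at position 3.
Correct: flip bit 3 of r = 1110110 to get c = 1100110.


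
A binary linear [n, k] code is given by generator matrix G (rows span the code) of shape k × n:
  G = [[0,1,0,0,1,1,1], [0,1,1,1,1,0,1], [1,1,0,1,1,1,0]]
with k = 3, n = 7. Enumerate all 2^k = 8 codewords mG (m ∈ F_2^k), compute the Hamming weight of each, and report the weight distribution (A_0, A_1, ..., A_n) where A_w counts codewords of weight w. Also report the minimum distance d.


Weight distribution: A_0 = 1, A_3 = 2, A_4 = 3, A_5 = 2. Minimum distance d = 3.

Enumerate all 2^3 = 8 messages m ∈ F_2^3.
For each, compute codeword c = mG in F_2^7, then tally its weight.
  m = 000 → c = 0000000, weight = 0.
  m = 100 → c = 0100111, weight = 4.
  m = 010 → c = 0111101, weight = 5.
  m = 110 → c = 0011010, weight = 3.
  m = 001 → c = 1101110, weight = 5.
  m = 101 → c = 1001001, weight = 3.
  m = 011 → c = 1010011, weight = 4.
  m = 111 → c = 1110100, weight = 4.
Tally weights:
  weight 0: 1 codewords.
  weight 3: 2 codewords.
  weight 4: 3 codewords.
  weight 5: 2 codewords.
Minimum distance d = smallest w > 0 with A_w > 0 = 3.
Sanity: Σ A_w = 8 = 2^3 = 8 ✓.


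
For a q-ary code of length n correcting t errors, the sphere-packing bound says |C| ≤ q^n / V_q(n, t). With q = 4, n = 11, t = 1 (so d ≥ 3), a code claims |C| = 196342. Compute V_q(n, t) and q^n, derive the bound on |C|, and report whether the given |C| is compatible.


V_q(n, t) = 34, q^n = 4194304, Hamming bound = 123361, |C| = 196342 > bound (violated).

Step 1: Compute V_q(n, t) = Σ_{j=0}^1 C(n, j) (q−1)^j.
  j = 0: C(11,0)·(3)^0 = 1·1 = 1.
  j = 1: C(11,1)·(3)^1 = 11·3 = 33.
  V_q(n, t) = 1 + 33 = 34.
Step 2: q^n = 4^11 = 4194304.
Step 3: Hamming bound ⌊q^n / V_q(n,t)⌋ = ⌊4194304/34⌋ = 123361.
Step 4: Compare |C| = 196342 to 123361: violated.
The claimed |C| lies above the Hamming bound, so no 4-ary code of length 11 with d ≥ 3 can have 196342 codewords.


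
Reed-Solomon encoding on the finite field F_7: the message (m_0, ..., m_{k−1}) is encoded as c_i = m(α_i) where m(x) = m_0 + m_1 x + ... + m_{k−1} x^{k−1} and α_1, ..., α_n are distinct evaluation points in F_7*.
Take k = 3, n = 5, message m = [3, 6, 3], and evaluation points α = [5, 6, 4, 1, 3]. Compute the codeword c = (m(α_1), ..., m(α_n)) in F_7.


c = [3, 0, 5, 5, 6]

Message polynomial: m(x) = 3 + 6·x + 3·x^2 (mod 7).
For each evaluation point α_i, compute m(α_i) mod 7:
  α_1 = 5: Horner steps 3 → 0 → 3, so m(5) = 3.
  α_2 = 6: Horner steps 3 → 3 → 0, so m(6) = 0.
  α_3 = 4: Horner steps 3 → 4 → 5, so m(4) = 5.
  α_4 = 1: Horner steps 3 → 2 → 5, so m(1) = 5.
  α_5 = 3: Horner steps 3 → 1 → 6, so m(3) = 6.
Codeword c = [3, 0, 5, 5, 6] ∈ F_7^5.


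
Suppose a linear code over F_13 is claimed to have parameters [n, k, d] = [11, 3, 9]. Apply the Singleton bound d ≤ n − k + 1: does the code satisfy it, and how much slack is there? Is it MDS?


Singleton RHS = n − k + 1 = 9, slack = 0, bound satisfied, MDS.

Singleton bound: d ≤ n − k + 1.
Here n = 11, k = 3, so n − k + 1 = 9.
Given d = 9, check d ≤ 9: YES.
Slack = (n − k + 1) − d = 0.
The code is MDS (slack = 0).
Description: the claimed parameters are [11, 3, 9]_13; such a code would be MDS (meets Singleton bound).


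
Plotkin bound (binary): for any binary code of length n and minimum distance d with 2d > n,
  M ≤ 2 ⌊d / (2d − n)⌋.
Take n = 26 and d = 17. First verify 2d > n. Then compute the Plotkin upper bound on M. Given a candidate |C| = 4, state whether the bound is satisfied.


Plotkin bound M ≤ 4; given |C| = 4 ≤ bound (satisfied).

Check applicability: 2d = 34, n = 26.
2d − n = 8 > 0, so Plotkin applies.
Compute d/(2d−n) = 17/8 ≈ 2.1250.
⌊d/(2d−n)⌋ = 2.
Plotkin bound: M ≤ 2·2 = 4.
Given |C| = 4, check: satisfied.
This |C| is at the Plotkin bound.


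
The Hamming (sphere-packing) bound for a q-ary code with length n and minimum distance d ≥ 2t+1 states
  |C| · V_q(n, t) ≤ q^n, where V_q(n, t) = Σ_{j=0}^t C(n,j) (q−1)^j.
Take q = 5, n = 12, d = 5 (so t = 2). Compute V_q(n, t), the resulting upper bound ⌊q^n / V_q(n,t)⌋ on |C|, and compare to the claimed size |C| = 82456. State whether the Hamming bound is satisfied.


V_q(n, t) = 1105, q^n = 244140625, Hamming bound = 220941, |C| = 82456 ≤ bound (satisfied).

Step 1: Compute V_q(n, t) = Σ_{j=0}^2 C(n, j) (q−1)^j.
  j = 0: C(12,0)·(4)^0 = 1·1 = 1.
  j = 1: C(12,1)·(4)^1 = 12·4 = 48.
  j = 2: C(12,2)·(4)^2 = 66·16 = 1056.
  V_q(n, t) = 1 + 48 + 1056 = 1105.
Step 2: q^n = 5^12 = 244140625.
Step 3: Hamming bound ⌊q^n / V_q(n,t)⌋ = ⌊244140625/1105⌋ = 220941.
Step 4: Compare |C| = 82456 to 220941: satisfied.
The claimed |C| lies below the Hamming bound.


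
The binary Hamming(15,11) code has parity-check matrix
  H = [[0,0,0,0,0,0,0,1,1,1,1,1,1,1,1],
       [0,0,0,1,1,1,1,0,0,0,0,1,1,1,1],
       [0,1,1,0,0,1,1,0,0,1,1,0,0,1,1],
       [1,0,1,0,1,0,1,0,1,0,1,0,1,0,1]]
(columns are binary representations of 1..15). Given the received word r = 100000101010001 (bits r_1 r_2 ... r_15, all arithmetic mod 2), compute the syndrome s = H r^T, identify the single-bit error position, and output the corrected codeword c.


s = (1, 0, 1, 1)^T, error position = 11, corrected codeword c = 100000101000001

Compute s = H r^T mod 2 one row at a time:
  s_1 = 0 + 1 + 0 + 1 + 0 + 0 + 0 + 1 = 3 ≡ 1 (mod 2).
  s_2 = 0 + 0 + 0 + 1 + 0 + 0 + 0 + 1 = 2 ≡ 0 (mod 2).
  s_3 = 0 + 0 + 0 + 1 + 0 + 1 + 0 + 1 = 3 ≡ 1 (mod 2).
  s_4 = 1 + 0 + 0 + 1 + 1 + 1 + 0 + 1 = 5 ≡ 1 (mod 2).
s = (1, 0, 1, 1)^T — this equals column 11 of H (binary 1011), so error is at position 11.
Correct: flip bit 11 of r = 100000101010001 to get c = 100000101000001.


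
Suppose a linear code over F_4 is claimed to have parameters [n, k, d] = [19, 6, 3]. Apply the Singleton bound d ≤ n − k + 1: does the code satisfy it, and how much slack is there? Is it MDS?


Singleton RHS = n − k + 1 = 14, slack = 11, bound satisfied, not MDS.

Singleton bound: d ≤ n − k + 1.
Here n = 19, k = 6, so n − k + 1 = 14.
Given d = 3, check d ≤ 14: YES.
Slack = (n − k + 1) − d = 11.
The code is NOT MDS (slack = 11 > 0).
Description: the claimed parameters are [19, 6, 3]_4; such a code would be non-MDS.


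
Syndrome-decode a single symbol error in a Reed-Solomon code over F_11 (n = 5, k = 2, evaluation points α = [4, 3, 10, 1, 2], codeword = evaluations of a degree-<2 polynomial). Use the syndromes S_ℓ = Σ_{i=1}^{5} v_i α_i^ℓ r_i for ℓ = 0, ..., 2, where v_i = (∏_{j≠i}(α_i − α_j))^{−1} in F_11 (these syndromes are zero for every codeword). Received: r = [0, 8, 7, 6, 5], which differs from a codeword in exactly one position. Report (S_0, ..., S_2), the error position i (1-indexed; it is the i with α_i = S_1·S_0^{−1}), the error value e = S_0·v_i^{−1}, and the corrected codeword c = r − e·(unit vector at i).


S = (7, 7, 7), error at position 4, error magnitude e = 4, c = [0, 8, 7, 2, 5].

Step 1: column multipliers v_i = (∏_{j≠i}(α_i − α_j))^{−1} mod 11.
  i = 1 (α = 4): (4−3)(4−10)(4−1)(4−2) = 1·(−6)·3·2 = −36 ≡ 8, so v_1 = 8^{−1} = 7 (mod 11).
  i = 2 (α = 3): (3−4)(3−10)(3−1)(3−2) = (−1)·(−7)·2·1 = 14 ≡ 3, so v_2 = 3^{−1} = 4 (mod 11).
  i = 3 (α = 10): (10−4)(10−3)(10−1)(10−2) = 6·7·9·8 = 3024 ≡ 10, so v_3 = 10^{−1} = 10 (mod 11).
  i = 4 (α = 1): (1−4)(1−3)(1−10)(1−2) = (−3)·(−2)·(−9)·(−1) = 54 ≡ 10, so v_4 = 10^{−1} = 10 (mod 11).
  i = 5 (α = 2): (2−4)(2−3)(2−10)(2−1) = (−2)·(−1)·(−8)·1 = −16 ≡ 6, so v_5 = 6^{−1} = 2 (mod 11).
  v = [7, 4, 10, 10, 2].
Step 2: syndromes of r = [0, 8, 7, 6, 5] (all sums mod 11).
  S_0 = Σ v_i r_i = 7·0 + 4·8 + 10·7 + 10·6 + 2·5 = 172 ≡ 7.
  S_1 = Σ v_i α_i r_i = 7·4·0 + 4·3·8 + 10·10·7 + 10·1·6 + 2·2·5 = 876 ≡ 7.
  α_i^2 mod 11 = [5, 9, 1, 1, 4].
  S_2 = Σ v_i α_i^2 r_i = 7·5·0 + 4·9·8 + 10·1·7 + 10·1·6 + 2·4·5 = 458 ≡ 7.
  S = (7, 7, 7) ≠ 0, so r is not a codeword (an error is present).
Step 3: locate the error. For a single error e at position i, S_ℓ = v_i·e·α_i^ℓ, so α_err = S_1/S_0.
  S_0^{−1} = 7^{−1} = 8 (mod 11), so α_err = 7·8 = 56 ≡ 1 = α_4. Error position i = 4.
  Consistency check: S_2/S_1 = 7·8 = 56 ≡ 1 = α_err ✓ (single-error assumption holds).
Step 4: error magnitude e = S_0/v_4 = S_0·∏_{j≠4}(α_4 − α_j) = 7·10 = 70 ≡ 4 (mod 11).
Step 5: correct position 4: c_4 = r_4 − e = 6 − 4 ≡ 2 (mod 11). Hence c = [0, 8, 7, 2, 5].
  Check: interpolating c through the α_i gives m(x) = 10 + 3·x (degree < 2) with m(α_i) = c_i for every i, so c is indeed a codeword.


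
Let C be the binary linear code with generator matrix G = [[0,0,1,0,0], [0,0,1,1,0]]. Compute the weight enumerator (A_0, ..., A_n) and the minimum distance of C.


Weight distribution: A_0 = 1, A_1 = 2, A_2 = 1. Minimum distance d = 1.

Enumerate all 2^2 = 4 messages m ∈ F_2^2.
For each, compute codeword c = mG in F_2^5, then tally its weight.
  m = 00 → c = 00000, weight = 0.
  m = 10 → c = 00100, weight = 1.
  m = 01 → c = 00110, weight = 2.
  m = 11 → c = 00010, weight = 1.
Tally weights:
  weight 0: 1 codewords.
  weight 1: 2 codewords.
  weight 2: 1 codewords.
Minimum distance d = smallest w > 0 with A_w > 0 = 1.
Sanity: Σ A_w = 4 = 2^2 = 4 ✓.


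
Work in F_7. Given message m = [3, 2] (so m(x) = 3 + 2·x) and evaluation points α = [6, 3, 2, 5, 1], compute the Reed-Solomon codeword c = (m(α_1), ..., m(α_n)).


c = [1, 2, 0, 6, 5]

Message polynomial: m(x) = 3 + 2·x (mod 7).
For each evaluation point α_i, compute m(α_i) mod 7:
  α_1 = 6: Horner steps 2 → 1, so m(6) = 1.
  α_2 = 3: Horner steps 2 → 2, so m(3) = 2.
  α_3 = 2: Horner steps 2 → 0, so m(2) = 0.
  α_4 = 5: Horner steps 2 → 6, so m(5) = 6.
  α_5 = 1: Horner steps 2 → 5, so m(1) = 5.
Codeword c = [1, 2, 0, 6, 5] ∈ F_7^5.


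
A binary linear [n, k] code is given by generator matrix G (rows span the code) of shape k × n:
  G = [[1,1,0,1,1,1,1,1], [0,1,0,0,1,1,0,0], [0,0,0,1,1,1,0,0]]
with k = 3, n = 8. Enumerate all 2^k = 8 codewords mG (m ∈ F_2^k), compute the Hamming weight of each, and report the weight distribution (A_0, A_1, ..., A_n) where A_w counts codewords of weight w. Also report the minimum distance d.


Weight distribution: A_0 = 1, A_2 = 1, A_3 = 2, A_4 = 2, A_5 = 1, A_7 = 1. Minimum distance d = 2.

Enumerate all 2^3 = 8 messages m ∈ F_2^3.
For each, compute codeword c = mG in F_2^8, then tally its weight.
  m = 000 → c = 00000000, weight = 0.
  m = 100 → c = 11011111, weight = 7.
  m = 010 → c = 01001100, weight = 3.
  m = 110 → c = 10010011, weight = 4.
  m = 001 → c = 00011100, weight = 3.
  m = 101 → c = 11000011, weight = 4.
  m = 011 → c = 01010000, weight = 2.
  m = 111 → c = 10001111, weight = 5.
Tally weights:
  weight 0: 1 codewords.
  weight 2: 1 codewords.
  weight 3: 2 codewords.
  weight 4: 2 codewords.
  weight 5: 1 codewords.
  weight 7: 1 codewords.
Minimum distance d = smallest w > 0 with A_w > 0 = 2.
Sanity: Σ A_w = 8 = 2^3 = 8 ✓.


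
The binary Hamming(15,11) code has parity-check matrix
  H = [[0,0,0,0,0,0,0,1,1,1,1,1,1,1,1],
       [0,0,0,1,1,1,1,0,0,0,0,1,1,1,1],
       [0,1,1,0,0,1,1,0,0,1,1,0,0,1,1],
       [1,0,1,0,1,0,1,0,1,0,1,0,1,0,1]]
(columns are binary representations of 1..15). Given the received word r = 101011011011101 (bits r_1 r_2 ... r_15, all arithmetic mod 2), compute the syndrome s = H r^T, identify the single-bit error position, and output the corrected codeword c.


s = (0, 1, 0, 1)^T, error position = 5, corrected codeword c = 101001011011101

Compute s = H r^T mod 2 one row at a time:
  s_1 = 1 + 1 + 0 + 1 + 1 + 1 + 0 + 1 = 6 ≡ 0 (mod 2).
  s_2 = 0 + 1 + 1 + 0 + 1 + 1 + 0 + 1 = 5 ≡ 1 (mod 2).
  s_3 = 0 + 1 + 1 + 0 + 0 + 1 + 0 + 1 = 4 ≡ 0 (mod 2).
  s_4 = 1 + 1 + 1 + 0 + 1 + 1 + 1 + 1 = 7 ≡ 1 (mod 2).
s = (0, 1, 0, 1)^T — this equals column 5 of H (binary 0101), so error is at position 5.
Correct: flip bit 5 of r = 101011011011101 to get c = 101001011011101.


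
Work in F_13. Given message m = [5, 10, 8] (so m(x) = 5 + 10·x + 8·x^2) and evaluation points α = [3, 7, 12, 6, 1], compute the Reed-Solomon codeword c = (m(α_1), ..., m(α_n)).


c = [3, 12, 3, 2, 10]

Message polynomial: m(x) = 5 + 10·x + 8·x^2 (mod 13).
For each evaluation point α_i, compute m(α_i) mod 13:
  α_1 = 3: Horner steps 8 → 8 → 3, so m(3) = 3.
  α_2 = 7: Horner steps 8 → 1 → 12, so m(7) = 12.
  α_3 = 12: Horner steps 8 → 2 → 3, so m(12) = 3.
  α_4 = 6: Horner steps 8 → 6 → 2, so m(6) = 2.
  α_5 = 1: Horner steps 8 → 5 → 10, so m(1) = 10.
Codeword c = [3, 12, 3, 2, 10] ∈ F_13^5.


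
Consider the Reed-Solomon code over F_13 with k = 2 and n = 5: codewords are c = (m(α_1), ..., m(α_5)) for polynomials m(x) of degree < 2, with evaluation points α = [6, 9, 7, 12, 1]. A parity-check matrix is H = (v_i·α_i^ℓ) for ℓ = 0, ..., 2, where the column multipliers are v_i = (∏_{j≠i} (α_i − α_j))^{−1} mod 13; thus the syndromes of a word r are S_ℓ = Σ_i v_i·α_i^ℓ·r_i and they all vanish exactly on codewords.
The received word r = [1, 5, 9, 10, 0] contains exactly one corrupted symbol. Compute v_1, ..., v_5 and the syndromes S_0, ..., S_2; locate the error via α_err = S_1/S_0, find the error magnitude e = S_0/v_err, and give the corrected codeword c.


S = (7, 11, 8), error at position 2, error magnitude e = 6, c = [1, 12, 9, 10, 0].

Step 1: column multipliers v_i = (∏_{j≠i}(α_i − α_j))^{−1} mod 13.
  i = 1 (α = 6): (6−9)(6−7)(6−12)(6−1) = (−3)·(−1)·(−6)·5 = −90 ≡ 1, so v_1 = 1^{−1} = 1 (mod 13).
  i = 2 (α = 9): (9−6)(9−7)(9−12)(9−1) = 3·2·(−3)·8 = −144 ≡ 12, so v_2 = 12^{−1} = 12 (mod 13).
  i = 3 (α = 7): (7−6)(7−9)(7−12)(7−1) = 1·(−2)·(−5)·6 = 60 ≡ 8, so v_3 = 8^{−1} = 5 (mod 13).
  i = 4 (α = 12): (12−6)(12−9)(12−7)(12−1) = 6·3·5·11 = 990 ≡ 2, so v_4 = 2^{−1} = 7 (mod 13).
  i = 5 (α = 1): (1−6)(1−9)(1−7)(1−12) = (−5)·(−8)·(−6)·(−11) = 2640 ≡ 1, so v_5 = 1^{−1} = 1 (mod 13).
  v = [1, 12, 5, 7, 1].
Step 2: syndromes of r = [1, 5, 9, 10, 0] (all sums mod 13).
  S_0 = Σ v_i r_i = 1·1 + 12·5 + 5·9 + 7·10 + 1·0 = 176 ≡ 7.
  S_1 = Σ v_i α_i r_i = 1·6·1 + 12·9·5 + 5·7·9 + 7·12·10 + 1·1·0 = 1701 ≡ 11.
  α_i^2 mod 13 = [10, 3, 10, 1, 1].
  S_2 = Σ v_i α_i^2 r_i = 1·10·1 + 12·3·5 + 5·10·9 + 7·1·10 + 1·1·0 = 710 ≡ 8.
  S = (7, 11, 8) ≠ 0, so r is not a codeword (an error is present).
Step 3: locate the error. For a single error e at position i, S_ℓ = v_i·e·α_i^ℓ, so α_err = S_1/S_0.
  S_0^{−1} = 7^{−1} = 2 (mod 13), so α_err = 11·2 = 22 ≡ 9 = α_2. Error position i = 2.
  Consistency check: S_2/S_1 = 8·6 = 48 ≡ 9 = α_err ✓ (single-error assumption holds).
Step 4: error magnitude e = S_0/v_2 = S_0·∏_{j≠2}(α_2 − α_j) = 7·12 = 84 ≡ 6 (mod 13).
Step 5: correct position 2: c_2 = r_2 − e = 5 − 6 ≡ 12 (mod 13). Hence c = [1, 12, 9, 10, 0].
  Check: interpolating c through the α_i gives m(x) = 5 + 8·x (degree < 2) with m(α_i) = c_i for every i, so c is indeed a codeword.


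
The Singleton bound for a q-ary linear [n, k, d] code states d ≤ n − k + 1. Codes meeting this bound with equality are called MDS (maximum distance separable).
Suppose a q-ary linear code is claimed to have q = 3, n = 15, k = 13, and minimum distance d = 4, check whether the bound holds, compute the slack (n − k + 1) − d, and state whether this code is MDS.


Singleton RHS = n − k + 1 = 3, slack = -1, bound violated (no such code; not MDS).

Singleton bound: d ≤ n − k + 1.
Here n = 15, k = 13, so n − k + 1 = 3.
Given d = 4, check d ≤ 3: NO.
Slack = (n − k + 1) − d = -1.
The slack is negative: d = 4 exceeds n − k + 1 = 3 by 1, so the Singleton bound is violated and no linear [15, 13, 4]_3 code can exist. In particular it is not MDS (MDS requires d = n − k + 1 exactly).
Description: the claimed parameters are [15, 13, 4]_3; such a code would be impossible (violates the Singleton bound).


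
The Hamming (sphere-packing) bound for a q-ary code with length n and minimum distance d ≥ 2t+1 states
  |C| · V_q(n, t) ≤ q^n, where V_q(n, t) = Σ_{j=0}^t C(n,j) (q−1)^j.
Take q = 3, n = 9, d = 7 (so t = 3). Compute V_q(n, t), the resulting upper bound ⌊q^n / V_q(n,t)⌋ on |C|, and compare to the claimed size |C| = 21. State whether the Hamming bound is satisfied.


V_q(n, t) = 835, q^n = 19683, Hamming bound = 23, |C| = 21 ≤ bound (satisfied).

Step 1: Compute V_q(n, t) = Σ_{j=0}^3 C(n, j) (q−1)^j.
  j = 0: C(9,0)·(2)^0 = 1·1 = 1.
  j = 1: C(9,1)·(2)^1 = 9·2 = 18.
  j = 2: C(9,2)·(2)^2 = 36·4 = 144.
  j = 3: C(9,3)·(2)^3 = 84·8 = 672.
  V_q(n, t) = 1 + 18 + 144 + 672 = 835.
Step 2: q^n = 3^9 = 19683.
Step 3: Hamming bound ⌊q^n / V_q(n,t)⌋ = ⌊19683/835⌋ = 23.
Step 4: Compare |C| = 21 to 23: satisfied.
The claimed |C| lies below the Hamming bound.


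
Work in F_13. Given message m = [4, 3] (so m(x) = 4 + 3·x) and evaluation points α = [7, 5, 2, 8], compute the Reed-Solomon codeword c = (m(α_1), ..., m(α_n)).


c = [12, 6, 10, 2]

Message polynomial: m(x) = 4 + 3·x (mod 13).
For each evaluation point α_i, compute m(α_i) mod 13:
  α_1 = 7: Horner steps 3 → 12, so m(7) = 12.
  α_2 = 5: Horner steps 3 → 6, so m(5) = 6.
  α_3 = 2: Horner steps 3 → 10, so m(2) = 10.
  α_4 = 8: Horner steps 3 → 2, so m(8) = 2.
Codeword c = [12, 6, 10, 2] ∈ F_13^4.


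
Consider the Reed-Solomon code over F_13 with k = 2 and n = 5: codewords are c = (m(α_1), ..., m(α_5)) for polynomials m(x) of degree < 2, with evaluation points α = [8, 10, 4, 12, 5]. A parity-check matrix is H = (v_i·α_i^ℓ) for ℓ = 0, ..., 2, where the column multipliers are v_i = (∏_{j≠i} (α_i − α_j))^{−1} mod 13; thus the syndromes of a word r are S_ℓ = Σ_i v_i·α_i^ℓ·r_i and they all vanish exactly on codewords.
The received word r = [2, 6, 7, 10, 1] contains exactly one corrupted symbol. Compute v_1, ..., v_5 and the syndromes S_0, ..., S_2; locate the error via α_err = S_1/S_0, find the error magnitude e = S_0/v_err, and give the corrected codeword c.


S = (8, 1, 5), error at position 5, error magnitude e = 5, c = [2, 6, 7, 10, 9].

Step 1: column multipliers v_i = (∏_{j≠i}(α_i − α_j))^{−1} mod 13.
  i = 1 (α = 8): (8−10)(8−4)(8−12)(8−5) = (−2)·4·(−4)·3 = 96 ≡ 5, so v_1 = 5^{−1} = 8 (mod 13).
  i = 2 (α = 10): (10−8)(10−4)(10−12)(10−5) = 2·6·(−2)·5 = −120 ≡ 10, so v_2 = 10^{−1} = 4 (mod 13).
  i = 3 (α = 4): (4−8)(4−10)(4−12)(4−5) = (−4)·(−6)·(−8)·(−1) = 192 ≡ 10, so v_3 = 10^{−1} = 4 (mod 13).
  i = 4 (α = 12): (12−8)(12−10)(12−4)(12−5) = 4·2·8·7 = 448 ≡ 6, so v_4 = 6^{−1} = 11 (mod 13).
  i = 5 (α = 5): (5−8)(5−10)(5−4)(5−12) = (−3)·(−5)·1·(−7) = −105 ≡ 12, so v_5 = 12^{−1} = 12 (mod 13).
  v = [8, 4, 4, 11, 12].
Step 2: syndromes of r = [2, 6, 7, 10, 1] (all sums mod 13).
  S_0 = Σ v_i r_i = 8·2 + 4·6 + 4·7 + 11·10 + 12·1 = 190 ≡ 8.
  S_1 = Σ v_i α_i r_i = 8·8·2 + 4·10·6 + 4·4·7 + 11·12·10 + 12·5·1 = 1860 ≡ 1.
  α_i^2 mod 13 = [12, 9, 3, 1, 12].
  S_2 = Σ v_i α_i^2 r_i = 8·12·2 + 4·9·6 + 4·3·7 + 11·1·10 + 12·12·1 = 746 ≡ 5.
  S = (8, 1, 5) ≠ 0, so r is not a codeword (an error is present).
Step 3: locate the error. For a single error e at position i, S_ℓ = v_i·e·α_i^ℓ, so α_err = S_1/S_0.
  S_0^{−1} = 8^{−1} = 5 (mod 13), so α_err = 1·5 = 5 ≡ 5 = α_5. Error position i = 5.
  Consistency check: S_2/S_1 = 5·1 = 5 ≡ 5 = α_err ✓ (single-error assumption holds).
Step 4: error magnitude e = S_0/v_5 = S_0·∏_{j≠5}(α_5 − α_j) = 8·12 = 96 ≡ 5 (mod 13).
Step 5: correct position 5: c_5 = r_5 − e = 1 − 5 ≡ 9 (mod 13). Hence c = [2, 6, 7, 10, 9].
  Check: interpolating c through the α_i gives m(x) = 12 + 2·x (degree < 2) with m(α_i) = c_i for every i, so c is indeed a codeword.


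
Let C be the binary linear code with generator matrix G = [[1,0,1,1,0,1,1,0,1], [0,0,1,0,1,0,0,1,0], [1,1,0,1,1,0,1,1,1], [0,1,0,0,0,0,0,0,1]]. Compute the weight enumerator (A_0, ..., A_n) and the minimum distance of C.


Weight distribution: A_0 = 1, A_2 = 3, A_3 = 1, A_4 = 1, A_5 = 4, A_6 = 3, A_7 = 3. Minimum distance d = 2.

Enumerate all 2^4 = 16 messages m ∈ F_2^4.
For each, compute codeword c = mG in F_2^9, then tally its weight.
  m = 0000 → c = 000000000, weight = 0.
  m = 1000 → c = 101101101, weight = 6.
  m = 0100 → c = 001010010, weight = 3.
  m = 1100 → c = 100111111, weight = 7.
  m = 0010 → c = 110110111, weight = 7.
  m = 1010 → c = 011011010, weight = 5.
  m = 0110 → c = 111100101, weight = 6.
  m = 1110 → c = 010001000, weight = 2.
  m = 0001 → c = 010000001, weight = 2.
  m = 1001 → c = 111101100, weight = 6.
  m = 0101 → c = 011010011, weight = 5.
  m = 1101 → c = 110111110, weight = 7.
  m = 0011 → c = 100110110, weight = 5.
  m = 1011 → c = 001011011, weight = 5.
  m = 0111 → c = 101100100, weight = 4.
  m = 1111 → c = 000001001, weight = 2.
Tally weights:
  weight 0: 1 codewords.
  weight 2: 3 codewords.
  weight 3: 1 codewords.
  weight 4: 1 codewords.
  weight 5: 4 codewords.
  weight 6: 3 codewords.
  weight 7: 3 codewords.
Minimum distance d = smallest w > 0 with A_w > 0 = 2.
Sanity: Σ A_w = 16 = 2^4 = 16 ✓.


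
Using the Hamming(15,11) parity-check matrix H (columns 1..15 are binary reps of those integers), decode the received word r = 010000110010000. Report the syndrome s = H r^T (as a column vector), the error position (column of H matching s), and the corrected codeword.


s = (0, 1, 1, 0)^T, error position = 6, corrected codeword c = 010001110010000

Compute s = H r^T mod 2 one row at a time:
  s_1 = 1 + 0 + 0 + 1 + 0 + 0 + 0 + 0 = 2 ≡ 0 (mod 2).
  s_2 = 0 + 0 + 0 + 1 + 0 + 0 + 0 + 0 = 1 ≡ 1 (mod 2).
  s_3 = 1 + 0 + 0 + 1 + 0 + 1 + 0 + 0 = 3 ≡ 1 (mod 2).
  s_4 = 0 + 0 + 0 + 1 + 0 + 1 + 0 + 0 = 2 ≡ 0 (mod 2).
s = (0, 1, 1, 0)^T — this equals column 6 of H (binary 0110), so error is at position 6.
Correct: flip bit 6 of r = 010000110010000 to get c = 010001110010000.


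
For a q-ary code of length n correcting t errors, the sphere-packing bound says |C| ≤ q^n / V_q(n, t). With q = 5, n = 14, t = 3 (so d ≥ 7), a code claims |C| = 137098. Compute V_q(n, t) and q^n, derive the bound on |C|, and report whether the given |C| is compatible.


V_q(n, t) = 24809, q^n = 6103515625, Hamming bound = 246020, |C| = 137098 ≤ bound (satisfied).

Step 1: Compute V_q(n, t) = Σ_{j=0}^3 C(n, j) (q−1)^j.
  j = 0: C(14,0)·(4)^0 = 1·1 = 1.
  j = 1: C(14,1)·(4)^1 = 14·4 = 56.
  j = 2: C(14,2)·(4)^2 = 91·16 = 1456.
  j = 3: C(14,3)·(4)^3 = 364·64 = 23296.
  V_q(n, t) = 1 + 56 + 1456 + 23296 = 24809.
Step 2: q^n = 5^14 = 6103515625.
Step 3: Hamming bound ⌊q^n / V_q(n,t)⌋ = ⌊6103515625/24809⌋ = 246020.
Step 4: Compare |C| = 137098 to 246020: satisfied.
The claimed |C| lies below the Hamming bound.


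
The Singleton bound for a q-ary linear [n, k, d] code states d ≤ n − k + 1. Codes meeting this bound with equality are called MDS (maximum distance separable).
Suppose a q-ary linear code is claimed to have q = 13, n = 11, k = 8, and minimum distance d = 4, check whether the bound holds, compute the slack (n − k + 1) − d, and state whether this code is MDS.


Singleton RHS = n − k + 1 = 4, slack = 0, bound satisfied, MDS.

Singleton bound: d ≤ n − k + 1.
Here n = 11, k = 8, so n − k + 1 = 4.
Given d = 4, check d ≤ 4: YES.
Slack = (n − k + 1) − d = 0.
The code is MDS (slack = 0).
Description: the claimed parameters are [11, 8, 4]_13; such a code would be MDS (meets Singleton bound).
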